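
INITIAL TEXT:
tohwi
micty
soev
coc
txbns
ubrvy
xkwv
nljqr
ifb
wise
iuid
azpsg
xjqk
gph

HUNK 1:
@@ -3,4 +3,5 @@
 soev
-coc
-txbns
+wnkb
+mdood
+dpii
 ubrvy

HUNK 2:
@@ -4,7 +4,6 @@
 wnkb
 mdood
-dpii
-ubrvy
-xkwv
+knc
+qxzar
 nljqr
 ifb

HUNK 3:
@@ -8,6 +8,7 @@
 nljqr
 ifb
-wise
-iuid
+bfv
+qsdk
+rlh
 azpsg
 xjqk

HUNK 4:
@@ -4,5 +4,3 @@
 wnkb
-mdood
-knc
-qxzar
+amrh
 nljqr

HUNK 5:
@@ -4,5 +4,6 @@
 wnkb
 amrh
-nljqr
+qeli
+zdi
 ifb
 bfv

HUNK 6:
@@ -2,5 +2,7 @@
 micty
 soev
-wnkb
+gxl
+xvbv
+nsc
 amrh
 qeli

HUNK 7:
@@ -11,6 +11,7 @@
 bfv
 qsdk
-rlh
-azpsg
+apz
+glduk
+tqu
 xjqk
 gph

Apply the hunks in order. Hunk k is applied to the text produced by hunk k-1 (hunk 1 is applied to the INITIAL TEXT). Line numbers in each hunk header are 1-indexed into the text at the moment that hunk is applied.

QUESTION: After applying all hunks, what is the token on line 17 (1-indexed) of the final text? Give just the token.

Answer: gph

Derivation:
Hunk 1: at line 3 remove [coc,txbns] add [wnkb,mdood,dpii] -> 15 lines: tohwi micty soev wnkb mdood dpii ubrvy xkwv nljqr ifb wise iuid azpsg xjqk gph
Hunk 2: at line 4 remove [dpii,ubrvy,xkwv] add [knc,qxzar] -> 14 lines: tohwi micty soev wnkb mdood knc qxzar nljqr ifb wise iuid azpsg xjqk gph
Hunk 3: at line 8 remove [wise,iuid] add [bfv,qsdk,rlh] -> 15 lines: tohwi micty soev wnkb mdood knc qxzar nljqr ifb bfv qsdk rlh azpsg xjqk gph
Hunk 4: at line 4 remove [mdood,knc,qxzar] add [amrh] -> 13 lines: tohwi micty soev wnkb amrh nljqr ifb bfv qsdk rlh azpsg xjqk gph
Hunk 5: at line 4 remove [nljqr] add [qeli,zdi] -> 14 lines: tohwi micty soev wnkb amrh qeli zdi ifb bfv qsdk rlh azpsg xjqk gph
Hunk 6: at line 2 remove [wnkb] add [gxl,xvbv,nsc] -> 16 lines: tohwi micty soev gxl xvbv nsc amrh qeli zdi ifb bfv qsdk rlh azpsg xjqk gph
Hunk 7: at line 11 remove [rlh,azpsg] add [apz,glduk,tqu] -> 17 lines: tohwi micty soev gxl xvbv nsc amrh qeli zdi ifb bfv qsdk apz glduk tqu xjqk gph
Final line 17: gph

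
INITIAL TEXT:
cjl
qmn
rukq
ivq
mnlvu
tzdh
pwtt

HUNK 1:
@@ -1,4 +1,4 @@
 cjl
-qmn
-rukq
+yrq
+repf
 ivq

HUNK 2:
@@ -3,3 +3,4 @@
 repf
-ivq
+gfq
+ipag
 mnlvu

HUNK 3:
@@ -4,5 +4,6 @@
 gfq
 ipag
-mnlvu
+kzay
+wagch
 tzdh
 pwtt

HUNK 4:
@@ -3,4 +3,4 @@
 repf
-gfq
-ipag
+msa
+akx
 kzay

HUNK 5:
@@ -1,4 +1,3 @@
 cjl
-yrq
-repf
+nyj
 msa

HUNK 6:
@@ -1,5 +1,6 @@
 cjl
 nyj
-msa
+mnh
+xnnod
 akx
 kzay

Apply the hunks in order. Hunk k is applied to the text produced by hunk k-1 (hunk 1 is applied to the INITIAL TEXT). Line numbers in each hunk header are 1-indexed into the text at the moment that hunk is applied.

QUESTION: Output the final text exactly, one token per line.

Hunk 1: at line 1 remove [qmn,rukq] add [yrq,repf] -> 7 lines: cjl yrq repf ivq mnlvu tzdh pwtt
Hunk 2: at line 3 remove [ivq] add [gfq,ipag] -> 8 lines: cjl yrq repf gfq ipag mnlvu tzdh pwtt
Hunk 3: at line 4 remove [mnlvu] add [kzay,wagch] -> 9 lines: cjl yrq repf gfq ipag kzay wagch tzdh pwtt
Hunk 4: at line 3 remove [gfq,ipag] add [msa,akx] -> 9 lines: cjl yrq repf msa akx kzay wagch tzdh pwtt
Hunk 5: at line 1 remove [yrq,repf] add [nyj] -> 8 lines: cjl nyj msa akx kzay wagch tzdh pwtt
Hunk 6: at line 1 remove [msa] add [mnh,xnnod] -> 9 lines: cjl nyj mnh xnnod akx kzay wagch tzdh pwtt

Answer: cjl
nyj
mnh
xnnod
akx
kzay
wagch
tzdh
pwtt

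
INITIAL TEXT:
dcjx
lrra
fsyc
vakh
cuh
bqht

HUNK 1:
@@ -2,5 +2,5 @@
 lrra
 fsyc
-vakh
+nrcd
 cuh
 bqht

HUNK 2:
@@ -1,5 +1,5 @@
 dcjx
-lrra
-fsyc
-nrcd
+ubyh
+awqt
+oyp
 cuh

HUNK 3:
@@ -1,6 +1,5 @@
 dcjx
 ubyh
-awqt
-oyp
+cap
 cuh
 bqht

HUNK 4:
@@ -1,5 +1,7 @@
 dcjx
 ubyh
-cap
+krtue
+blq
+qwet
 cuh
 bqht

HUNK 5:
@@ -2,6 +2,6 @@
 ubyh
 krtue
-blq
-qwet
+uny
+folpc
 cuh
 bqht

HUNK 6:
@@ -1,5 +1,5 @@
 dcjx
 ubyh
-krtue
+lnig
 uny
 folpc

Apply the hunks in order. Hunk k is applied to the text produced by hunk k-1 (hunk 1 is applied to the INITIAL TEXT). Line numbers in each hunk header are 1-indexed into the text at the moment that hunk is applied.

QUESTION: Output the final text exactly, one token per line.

Hunk 1: at line 2 remove [vakh] add [nrcd] -> 6 lines: dcjx lrra fsyc nrcd cuh bqht
Hunk 2: at line 1 remove [lrra,fsyc,nrcd] add [ubyh,awqt,oyp] -> 6 lines: dcjx ubyh awqt oyp cuh bqht
Hunk 3: at line 1 remove [awqt,oyp] add [cap] -> 5 lines: dcjx ubyh cap cuh bqht
Hunk 4: at line 1 remove [cap] add [krtue,blq,qwet] -> 7 lines: dcjx ubyh krtue blq qwet cuh bqht
Hunk 5: at line 2 remove [blq,qwet] add [uny,folpc] -> 7 lines: dcjx ubyh krtue uny folpc cuh bqht
Hunk 6: at line 1 remove [krtue] add [lnig] -> 7 lines: dcjx ubyh lnig uny folpc cuh bqht

Answer: dcjx
ubyh
lnig
uny
folpc
cuh
bqht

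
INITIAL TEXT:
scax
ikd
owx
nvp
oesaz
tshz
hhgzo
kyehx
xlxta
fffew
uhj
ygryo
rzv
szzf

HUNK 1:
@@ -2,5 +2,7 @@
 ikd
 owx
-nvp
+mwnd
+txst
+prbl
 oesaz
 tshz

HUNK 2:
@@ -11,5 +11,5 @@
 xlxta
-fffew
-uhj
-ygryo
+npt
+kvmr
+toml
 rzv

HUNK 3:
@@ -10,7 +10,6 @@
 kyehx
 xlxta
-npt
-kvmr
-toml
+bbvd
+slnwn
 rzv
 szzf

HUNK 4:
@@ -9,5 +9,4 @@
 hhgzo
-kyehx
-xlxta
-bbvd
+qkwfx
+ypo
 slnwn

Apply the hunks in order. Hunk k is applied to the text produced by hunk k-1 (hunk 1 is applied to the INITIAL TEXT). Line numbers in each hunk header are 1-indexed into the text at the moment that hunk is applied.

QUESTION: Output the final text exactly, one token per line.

Hunk 1: at line 2 remove [nvp] add [mwnd,txst,prbl] -> 16 lines: scax ikd owx mwnd txst prbl oesaz tshz hhgzo kyehx xlxta fffew uhj ygryo rzv szzf
Hunk 2: at line 11 remove [fffew,uhj,ygryo] add [npt,kvmr,toml] -> 16 lines: scax ikd owx mwnd txst prbl oesaz tshz hhgzo kyehx xlxta npt kvmr toml rzv szzf
Hunk 3: at line 10 remove [npt,kvmr,toml] add [bbvd,slnwn] -> 15 lines: scax ikd owx mwnd txst prbl oesaz tshz hhgzo kyehx xlxta bbvd slnwn rzv szzf
Hunk 4: at line 9 remove [kyehx,xlxta,bbvd] add [qkwfx,ypo] -> 14 lines: scax ikd owx mwnd txst prbl oesaz tshz hhgzo qkwfx ypo slnwn rzv szzf

Answer: scax
ikd
owx
mwnd
txst
prbl
oesaz
tshz
hhgzo
qkwfx
ypo
slnwn
rzv
szzf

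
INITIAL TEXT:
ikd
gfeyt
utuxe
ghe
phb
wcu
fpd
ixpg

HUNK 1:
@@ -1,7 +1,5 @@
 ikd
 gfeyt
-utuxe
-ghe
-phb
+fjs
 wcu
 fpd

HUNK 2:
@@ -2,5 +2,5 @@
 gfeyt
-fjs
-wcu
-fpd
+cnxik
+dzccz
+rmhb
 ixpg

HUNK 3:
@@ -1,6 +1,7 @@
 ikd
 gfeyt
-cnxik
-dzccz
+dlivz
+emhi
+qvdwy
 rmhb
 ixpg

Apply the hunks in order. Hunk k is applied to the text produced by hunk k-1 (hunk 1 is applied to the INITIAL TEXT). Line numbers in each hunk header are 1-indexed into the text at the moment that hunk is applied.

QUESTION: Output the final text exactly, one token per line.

Answer: ikd
gfeyt
dlivz
emhi
qvdwy
rmhb
ixpg

Derivation:
Hunk 1: at line 1 remove [utuxe,ghe,phb] add [fjs] -> 6 lines: ikd gfeyt fjs wcu fpd ixpg
Hunk 2: at line 2 remove [fjs,wcu,fpd] add [cnxik,dzccz,rmhb] -> 6 lines: ikd gfeyt cnxik dzccz rmhb ixpg
Hunk 3: at line 1 remove [cnxik,dzccz] add [dlivz,emhi,qvdwy] -> 7 lines: ikd gfeyt dlivz emhi qvdwy rmhb ixpg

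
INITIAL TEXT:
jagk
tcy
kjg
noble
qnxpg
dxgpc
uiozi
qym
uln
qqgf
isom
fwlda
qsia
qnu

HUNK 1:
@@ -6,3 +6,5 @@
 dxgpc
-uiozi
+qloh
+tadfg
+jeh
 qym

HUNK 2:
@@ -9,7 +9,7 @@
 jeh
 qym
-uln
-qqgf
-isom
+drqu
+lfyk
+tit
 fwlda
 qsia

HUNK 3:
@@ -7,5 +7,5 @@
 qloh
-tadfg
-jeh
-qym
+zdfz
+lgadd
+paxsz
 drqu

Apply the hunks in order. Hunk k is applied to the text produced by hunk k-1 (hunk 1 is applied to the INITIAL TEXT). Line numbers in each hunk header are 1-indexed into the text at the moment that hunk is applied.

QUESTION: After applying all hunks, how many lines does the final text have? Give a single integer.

Answer: 16

Derivation:
Hunk 1: at line 6 remove [uiozi] add [qloh,tadfg,jeh] -> 16 lines: jagk tcy kjg noble qnxpg dxgpc qloh tadfg jeh qym uln qqgf isom fwlda qsia qnu
Hunk 2: at line 9 remove [uln,qqgf,isom] add [drqu,lfyk,tit] -> 16 lines: jagk tcy kjg noble qnxpg dxgpc qloh tadfg jeh qym drqu lfyk tit fwlda qsia qnu
Hunk 3: at line 7 remove [tadfg,jeh,qym] add [zdfz,lgadd,paxsz] -> 16 lines: jagk tcy kjg noble qnxpg dxgpc qloh zdfz lgadd paxsz drqu lfyk tit fwlda qsia qnu
Final line count: 16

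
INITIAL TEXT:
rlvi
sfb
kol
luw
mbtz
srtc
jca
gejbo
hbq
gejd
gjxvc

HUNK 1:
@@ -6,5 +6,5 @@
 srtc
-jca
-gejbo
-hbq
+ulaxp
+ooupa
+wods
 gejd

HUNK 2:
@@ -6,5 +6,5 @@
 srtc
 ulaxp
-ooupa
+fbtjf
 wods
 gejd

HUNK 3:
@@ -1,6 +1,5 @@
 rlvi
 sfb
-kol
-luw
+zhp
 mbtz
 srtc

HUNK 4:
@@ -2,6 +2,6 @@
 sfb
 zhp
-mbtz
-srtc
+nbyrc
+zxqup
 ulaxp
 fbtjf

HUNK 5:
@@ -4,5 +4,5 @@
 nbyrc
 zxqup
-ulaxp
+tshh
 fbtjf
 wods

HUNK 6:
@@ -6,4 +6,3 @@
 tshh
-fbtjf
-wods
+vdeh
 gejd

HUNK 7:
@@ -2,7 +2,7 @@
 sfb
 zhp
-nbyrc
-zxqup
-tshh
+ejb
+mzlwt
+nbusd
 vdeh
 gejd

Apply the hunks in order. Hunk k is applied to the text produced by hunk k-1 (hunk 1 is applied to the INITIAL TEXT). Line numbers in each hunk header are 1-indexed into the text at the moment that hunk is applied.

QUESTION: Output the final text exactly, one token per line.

Answer: rlvi
sfb
zhp
ejb
mzlwt
nbusd
vdeh
gejd
gjxvc

Derivation:
Hunk 1: at line 6 remove [jca,gejbo,hbq] add [ulaxp,ooupa,wods] -> 11 lines: rlvi sfb kol luw mbtz srtc ulaxp ooupa wods gejd gjxvc
Hunk 2: at line 6 remove [ooupa] add [fbtjf] -> 11 lines: rlvi sfb kol luw mbtz srtc ulaxp fbtjf wods gejd gjxvc
Hunk 3: at line 1 remove [kol,luw] add [zhp] -> 10 lines: rlvi sfb zhp mbtz srtc ulaxp fbtjf wods gejd gjxvc
Hunk 4: at line 2 remove [mbtz,srtc] add [nbyrc,zxqup] -> 10 lines: rlvi sfb zhp nbyrc zxqup ulaxp fbtjf wods gejd gjxvc
Hunk 5: at line 4 remove [ulaxp] add [tshh] -> 10 lines: rlvi sfb zhp nbyrc zxqup tshh fbtjf wods gejd gjxvc
Hunk 6: at line 6 remove [fbtjf,wods] add [vdeh] -> 9 lines: rlvi sfb zhp nbyrc zxqup tshh vdeh gejd gjxvc
Hunk 7: at line 2 remove [nbyrc,zxqup,tshh] add [ejb,mzlwt,nbusd] -> 9 lines: rlvi sfb zhp ejb mzlwt nbusd vdeh gejd gjxvc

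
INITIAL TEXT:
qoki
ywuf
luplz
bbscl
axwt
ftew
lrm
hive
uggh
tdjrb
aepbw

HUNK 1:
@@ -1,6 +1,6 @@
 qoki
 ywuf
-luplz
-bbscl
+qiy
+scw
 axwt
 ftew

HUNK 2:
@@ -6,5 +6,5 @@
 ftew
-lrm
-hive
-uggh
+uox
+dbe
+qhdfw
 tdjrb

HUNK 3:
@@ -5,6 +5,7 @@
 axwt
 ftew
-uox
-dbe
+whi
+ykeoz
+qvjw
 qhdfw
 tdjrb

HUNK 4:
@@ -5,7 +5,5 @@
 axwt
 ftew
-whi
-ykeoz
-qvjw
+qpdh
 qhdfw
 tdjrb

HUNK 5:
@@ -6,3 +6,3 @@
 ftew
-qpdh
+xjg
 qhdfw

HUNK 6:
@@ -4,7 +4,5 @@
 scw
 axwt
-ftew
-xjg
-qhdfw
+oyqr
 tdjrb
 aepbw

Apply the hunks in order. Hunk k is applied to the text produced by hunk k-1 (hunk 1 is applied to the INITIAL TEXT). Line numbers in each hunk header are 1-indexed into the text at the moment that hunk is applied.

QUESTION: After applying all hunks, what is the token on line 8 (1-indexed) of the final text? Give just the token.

Answer: aepbw

Derivation:
Hunk 1: at line 1 remove [luplz,bbscl] add [qiy,scw] -> 11 lines: qoki ywuf qiy scw axwt ftew lrm hive uggh tdjrb aepbw
Hunk 2: at line 6 remove [lrm,hive,uggh] add [uox,dbe,qhdfw] -> 11 lines: qoki ywuf qiy scw axwt ftew uox dbe qhdfw tdjrb aepbw
Hunk 3: at line 5 remove [uox,dbe] add [whi,ykeoz,qvjw] -> 12 lines: qoki ywuf qiy scw axwt ftew whi ykeoz qvjw qhdfw tdjrb aepbw
Hunk 4: at line 5 remove [whi,ykeoz,qvjw] add [qpdh] -> 10 lines: qoki ywuf qiy scw axwt ftew qpdh qhdfw tdjrb aepbw
Hunk 5: at line 6 remove [qpdh] add [xjg] -> 10 lines: qoki ywuf qiy scw axwt ftew xjg qhdfw tdjrb aepbw
Hunk 6: at line 4 remove [ftew,xjg,qhdfw] add [oyqr] -> 8 lines: qoki ywuf qiy scw axwt oyqr tdjrb aepbw
Final line 8: aepbw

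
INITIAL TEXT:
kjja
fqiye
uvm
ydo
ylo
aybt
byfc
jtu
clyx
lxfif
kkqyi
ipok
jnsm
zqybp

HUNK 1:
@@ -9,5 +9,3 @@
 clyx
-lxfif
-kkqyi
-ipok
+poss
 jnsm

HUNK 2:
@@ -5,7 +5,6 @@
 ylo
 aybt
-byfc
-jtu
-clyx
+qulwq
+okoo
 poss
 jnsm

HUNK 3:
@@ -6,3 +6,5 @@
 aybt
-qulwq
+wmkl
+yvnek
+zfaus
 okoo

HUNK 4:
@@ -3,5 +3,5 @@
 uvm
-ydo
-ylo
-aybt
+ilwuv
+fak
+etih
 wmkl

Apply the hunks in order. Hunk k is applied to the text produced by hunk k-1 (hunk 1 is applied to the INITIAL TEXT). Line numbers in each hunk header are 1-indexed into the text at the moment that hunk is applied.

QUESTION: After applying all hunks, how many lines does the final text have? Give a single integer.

Hunk 1: at line 9 remove [lxfif,kkqyi,ipok] add [poss] -> 12 lines: kjja fqiye uvm ydo ylo aybt byfc jtu clyx poss jnsm zqybp
Hunk 2: at line 5 remove [byfc,jtu,clyx] add [qulwq,okoo] -> 11 lines: kjja fqiye uvm ydo ylo aybt qulwq okoo poss jnsm zqybp
Hunk 3: at line 6 remove [qulwq] add [wmkl,yvnek,zfaus] -> 13 lines: kjja fqiye uvm ydo ylo aybt wmkl yvnek zfaus okoo poss jnsm zqybp
Hunk 4: at line 3 remove [ydo,ylo,aybt] add [ilwuv,fak,etih] -> 13 lines: kjja fqiye uvm ilwuv fak etih wmkl yvnek zfaus okoo poss jnsm zqybp
Final line count: 13

Answer: 13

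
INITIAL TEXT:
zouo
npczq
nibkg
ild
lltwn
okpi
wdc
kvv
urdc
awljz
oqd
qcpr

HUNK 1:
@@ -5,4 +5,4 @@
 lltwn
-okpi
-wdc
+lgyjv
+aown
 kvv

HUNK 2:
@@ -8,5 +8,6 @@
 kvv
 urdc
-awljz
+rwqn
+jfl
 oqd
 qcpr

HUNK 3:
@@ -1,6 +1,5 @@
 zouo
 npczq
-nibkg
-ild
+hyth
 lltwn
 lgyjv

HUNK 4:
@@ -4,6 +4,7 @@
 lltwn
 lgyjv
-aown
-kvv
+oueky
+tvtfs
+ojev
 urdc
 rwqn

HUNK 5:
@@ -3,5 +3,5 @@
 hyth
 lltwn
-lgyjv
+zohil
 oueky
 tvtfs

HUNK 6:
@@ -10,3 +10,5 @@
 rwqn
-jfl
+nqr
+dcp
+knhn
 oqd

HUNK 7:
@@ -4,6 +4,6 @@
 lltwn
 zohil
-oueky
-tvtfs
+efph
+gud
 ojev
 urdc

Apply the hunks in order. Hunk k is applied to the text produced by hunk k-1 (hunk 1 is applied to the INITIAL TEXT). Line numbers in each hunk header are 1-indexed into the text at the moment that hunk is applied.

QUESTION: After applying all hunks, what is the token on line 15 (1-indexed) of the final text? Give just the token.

Answer: qcpr

Derivation:
Hunk 1: at line 5 remove [okpi,wdc] add [lgyjv,aown] -> 12 lines: zouo npczq nibkg ild lltwn lgyjv aown kvv urdc awljz oqd qcpr
Hunk 2: at line 8 remove [awljz] add [rwqn,jfl] -> 13 lines: zouo npczq nibkg ild lltwn lgyjv aown kvv urdc rwqn jfl oqd qcpr
Hunk 3: at line 1 remove [nibkg,ild] add [hyth] -> 12 lines: zouo npczq hyth lltwn lgyjv aown kvv urdc rwqn jfl oqd qcpr
Hunk 4: at line 4 remove [aown,kvv] add [oueky,tvtfs,ojev] -> 13 lines: zouo npczq hyth lltwn lgyjv oueky tvtfs ojev urdc rwqn jfl oqd qcpr
Hunk 5: at line 3 remove [lgyjv] add [zohil] -> 13 lines: zouo npczq hyth lltwn zohil oueky tvtfs ojev urdc rwqn jfl oqd qcpr
Hunk 6: at line 10 remove [jfl] add [nqr,dcp,knhn] -> 15 lines: zouo npczq hyth lltwn zohil oueky tvtfs ojev urdc rwqn nqr dcp knhn oqd qcpr
Hunk 7: at line 4 remove [oueky,tvtfs] add [efph,gud] -> 15 lines: zouo npczq hyth lltwn zohil efph gud ojev urdc rwqn nqr dcp knhn oqd qcpr
Final line 15: qcpr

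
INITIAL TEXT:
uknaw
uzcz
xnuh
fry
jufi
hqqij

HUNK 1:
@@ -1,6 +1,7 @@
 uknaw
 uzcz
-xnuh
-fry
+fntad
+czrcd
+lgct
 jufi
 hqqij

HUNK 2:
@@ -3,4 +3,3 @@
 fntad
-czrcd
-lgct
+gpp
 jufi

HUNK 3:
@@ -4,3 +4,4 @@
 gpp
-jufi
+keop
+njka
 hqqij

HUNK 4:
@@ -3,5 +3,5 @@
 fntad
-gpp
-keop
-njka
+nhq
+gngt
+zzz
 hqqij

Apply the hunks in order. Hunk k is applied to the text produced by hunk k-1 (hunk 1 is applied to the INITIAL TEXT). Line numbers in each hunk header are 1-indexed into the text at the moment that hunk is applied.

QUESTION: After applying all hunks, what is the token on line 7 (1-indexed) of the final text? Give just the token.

Answer: hqqij

Derivation:
Hunk 1: at line 1 remove [xnuh,fry] add [fntad,czrcd,lgct] -> 7 lines: uknaw uzcz fntad czrcd lgct jufi hqqij
Hunk 2: at line 3 remove [czrcd,lgct] add [gpp] -> 6 lines: uknaw uzcz fntad gpp jufi hqqij
Hunk 3: at line 4 remove [jufi] add [keop,njka] -> 7 lines: uknaw uzcz fntad gpp keop njka hqqij
Hunk 4: at line 3 remove [gpp,keop,njka] add [nhq,gngt,zzz] -> 7 lines: uknaw uzcz fntad nhq gngt zzz hqqij
Final line 7: hqqij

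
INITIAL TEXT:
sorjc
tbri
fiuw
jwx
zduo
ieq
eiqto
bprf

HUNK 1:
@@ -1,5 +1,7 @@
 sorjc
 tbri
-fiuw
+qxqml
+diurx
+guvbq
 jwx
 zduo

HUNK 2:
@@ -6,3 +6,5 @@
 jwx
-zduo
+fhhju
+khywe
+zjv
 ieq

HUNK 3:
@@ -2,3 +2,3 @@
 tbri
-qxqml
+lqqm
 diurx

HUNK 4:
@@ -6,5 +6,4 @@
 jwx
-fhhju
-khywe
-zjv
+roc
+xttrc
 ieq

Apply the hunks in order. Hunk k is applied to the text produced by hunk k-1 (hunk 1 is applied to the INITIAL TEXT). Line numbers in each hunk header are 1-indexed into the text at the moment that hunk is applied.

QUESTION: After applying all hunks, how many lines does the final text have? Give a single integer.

Answer: 11

Derivation:
Hunk 1: at line 1 remove [fiuw] add [qxqml,diurx,guvbq] -> 10 lines: sorjc tbri qxqml diurx guvbq jwx zduo ieq eiqto bprf
Hunk 2: at line 6 remove [zduo] add [fhhju,khywe,zjv] -> 12 lines: sorjc tbri qxqml diurx guvbq jwx fhhju khywe zjv ieq eiqto bprf
Hunk 3: at line 2 remove [qxqml] add [lqqm] -> 12 lines: sorjc tbri lqqm diurx guvbq jwx fhhju khywe zjv ieq eiqto bprf
Hunk 4: at line 6 remove [fhhju,khywe,zjv] add [roc,xttrc] -> 11 lines: sorjc tbri lqqm diurx guvbq jwx roc xttrc ieq eiqto bprf
Final line count: 11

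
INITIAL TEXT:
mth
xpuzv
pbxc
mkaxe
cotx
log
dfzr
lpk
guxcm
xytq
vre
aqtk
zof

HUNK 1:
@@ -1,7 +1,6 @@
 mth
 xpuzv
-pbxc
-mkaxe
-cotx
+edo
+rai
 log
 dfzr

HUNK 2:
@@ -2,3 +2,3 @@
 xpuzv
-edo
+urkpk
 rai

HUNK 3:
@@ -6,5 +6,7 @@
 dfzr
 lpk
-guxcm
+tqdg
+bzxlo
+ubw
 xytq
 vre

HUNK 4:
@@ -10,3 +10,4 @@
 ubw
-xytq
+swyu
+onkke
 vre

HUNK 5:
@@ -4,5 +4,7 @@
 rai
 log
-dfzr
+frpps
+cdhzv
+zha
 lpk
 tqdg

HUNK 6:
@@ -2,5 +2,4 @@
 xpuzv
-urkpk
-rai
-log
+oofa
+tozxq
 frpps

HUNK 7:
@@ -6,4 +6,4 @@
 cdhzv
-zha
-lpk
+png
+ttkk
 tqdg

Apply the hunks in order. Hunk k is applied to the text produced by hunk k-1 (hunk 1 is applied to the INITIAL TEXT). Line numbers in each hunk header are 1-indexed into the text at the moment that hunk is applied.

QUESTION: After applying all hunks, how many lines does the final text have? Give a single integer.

Hunk 1: at line 1 remove [pbxc,mkaxe,cotx] add [edo,rai] -> 12 lines: mth xpuzv edo rai log dfzr lpk guxcm xytq vre aqtk zof
Hunk 2: at line 2 remove [edo] add [urkpk] -> 12 lines: mth xpuzv urkpk rai log dfzr lpk guxcm xytq vre aqtk zof
Hunk 3: at line 6 remove [guxcm] add [tqdg,bzxlo,ubw] -> 14 lines: mth xpuzv urkpk rai log dfzr lpk tqdg bzxlo ubw xytq vre aqtk zof
Hunk 4: at line 10 remove [xytq] add [swyu,onkke] -> 15 lines: mth xpuzv urkpk rai log dfzr lpk tqdg bzxlo ubw swyu onkke vre aqtk zof
Hunk 5: at line 4 remove [dfzr] add [frpps,cdhzv,zha] -> 17 lines: mth xpuzv urkpk rai log frpps cdhzv zha lpk tqdg bzxlo ubw swyu onkke vre aqtk zof
Hunk 6: at line 2 remove [urkpk,rai,log] add [oofa,tozxq] -> 16 lines: mth xpuzv oofa tozxq frpps cdhzv zha lpk tqdg bzxlo ubw swyu onkke vre aqtk zof
Hunk 7: at line 6 remove [zha,lpk] add [png,ttkk] -> 16 lines: mth xpuzv oofa tozxq frpps cdhzv png ttkk tqdg bzxlo ubw swyu onkke vre aqtk zof
Final line count: 16

Answer: 16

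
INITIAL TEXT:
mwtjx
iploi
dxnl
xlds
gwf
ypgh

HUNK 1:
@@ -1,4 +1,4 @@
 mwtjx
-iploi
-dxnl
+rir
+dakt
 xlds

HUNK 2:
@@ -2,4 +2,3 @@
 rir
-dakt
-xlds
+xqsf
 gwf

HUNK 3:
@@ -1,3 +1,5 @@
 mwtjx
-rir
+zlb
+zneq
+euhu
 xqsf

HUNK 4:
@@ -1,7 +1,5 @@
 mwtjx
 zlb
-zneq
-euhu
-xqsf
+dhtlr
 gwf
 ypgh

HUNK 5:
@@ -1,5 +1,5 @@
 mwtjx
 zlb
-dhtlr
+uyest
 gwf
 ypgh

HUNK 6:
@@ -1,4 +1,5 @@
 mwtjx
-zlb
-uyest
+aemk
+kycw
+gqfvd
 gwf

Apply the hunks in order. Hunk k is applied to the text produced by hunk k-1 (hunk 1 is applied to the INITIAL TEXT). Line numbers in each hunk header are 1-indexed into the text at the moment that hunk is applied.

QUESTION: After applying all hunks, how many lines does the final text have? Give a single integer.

Answer: 6

Derivation:
Hunk 1: at line 1 remove [iploi,dxnl] add [rir,dakt] -> 6 lines: mwtjx rir dakt xlds gwf ypgh
Hunk 2: at line 2 remove [dakt,xlds] add [xqsf] -> 5 lines: mwtjx rir xqsf gwf ypgh
Hunk 3: at line 1 remove [rir] add [zlb,zneq,euhu] -> 7 lines: mwtjx zlb zneq euhu xqsf gwf ypgh
Hunk 4: at line 1 remove [zneq,euhu,xqsf] add [dhtlr] -> 5 lines: mwtjx zlb dhtlr gwf ypgh
Hunk 5: at line 1 remove [dhtlr] add [uyest] -> 5 lines: mwtjx zlb uyest gwf ypgh
Hunk 6: at line 1 remove [zlb,uyest] add [aemk,kycw,gqfvd] -> 6 lines: mwtjx aemk kycw gqfvd gwf ypgh
Final line count: 6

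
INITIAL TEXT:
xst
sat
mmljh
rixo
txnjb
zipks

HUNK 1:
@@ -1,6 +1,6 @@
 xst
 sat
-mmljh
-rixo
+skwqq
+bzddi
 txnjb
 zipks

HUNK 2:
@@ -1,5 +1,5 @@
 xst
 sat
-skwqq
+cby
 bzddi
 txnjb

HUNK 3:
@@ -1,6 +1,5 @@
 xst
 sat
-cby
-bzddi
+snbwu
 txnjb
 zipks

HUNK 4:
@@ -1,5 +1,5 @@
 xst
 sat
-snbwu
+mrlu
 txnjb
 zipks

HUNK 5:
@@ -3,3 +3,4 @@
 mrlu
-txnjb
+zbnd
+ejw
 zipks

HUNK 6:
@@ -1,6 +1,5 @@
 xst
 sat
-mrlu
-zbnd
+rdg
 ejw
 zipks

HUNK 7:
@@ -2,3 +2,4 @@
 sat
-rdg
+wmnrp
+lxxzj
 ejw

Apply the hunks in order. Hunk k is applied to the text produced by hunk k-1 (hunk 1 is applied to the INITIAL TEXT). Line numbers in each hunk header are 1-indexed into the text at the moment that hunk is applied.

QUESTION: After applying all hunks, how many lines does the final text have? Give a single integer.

Answer: 6

Derivation:
Hunk 1: at line 1 remove [mmljh,rixo] add [skwqq,bzddi] -> 6 lines: xst sat skwqq bzddi txnjb zipks
Hunk 2: at line 1 remove [skwqq] add [cby] -> 6 lines: xst sat cby bzddi txnjb zipks
Hunk 3: at line 1 remove [cby,bzddi] add [snbwu] -> 5 lines: xst sat snbwu txnjb zipks
Hunk 4: at line 1 remove [snbwu] add [mrlu] -> 5 lines: xst sat mrlu txnjb zipks
Hunk 5: at line 3 remove [txnjb] add [zbnd,ejw] -> 6 lines: xst sat mrlu zbnd ejw zipks
Hunk 6: at line 1 remove [mrlu,zbnd] add [rdg] -> 5 lines: xst sat rdg ejw zipks
Hunk 7: at line 2 remove [rdg] add [wmnrp,lxxzj] -> 6 lines: xst sat wmnrp lxxzj ejw zipks
Final line count: 6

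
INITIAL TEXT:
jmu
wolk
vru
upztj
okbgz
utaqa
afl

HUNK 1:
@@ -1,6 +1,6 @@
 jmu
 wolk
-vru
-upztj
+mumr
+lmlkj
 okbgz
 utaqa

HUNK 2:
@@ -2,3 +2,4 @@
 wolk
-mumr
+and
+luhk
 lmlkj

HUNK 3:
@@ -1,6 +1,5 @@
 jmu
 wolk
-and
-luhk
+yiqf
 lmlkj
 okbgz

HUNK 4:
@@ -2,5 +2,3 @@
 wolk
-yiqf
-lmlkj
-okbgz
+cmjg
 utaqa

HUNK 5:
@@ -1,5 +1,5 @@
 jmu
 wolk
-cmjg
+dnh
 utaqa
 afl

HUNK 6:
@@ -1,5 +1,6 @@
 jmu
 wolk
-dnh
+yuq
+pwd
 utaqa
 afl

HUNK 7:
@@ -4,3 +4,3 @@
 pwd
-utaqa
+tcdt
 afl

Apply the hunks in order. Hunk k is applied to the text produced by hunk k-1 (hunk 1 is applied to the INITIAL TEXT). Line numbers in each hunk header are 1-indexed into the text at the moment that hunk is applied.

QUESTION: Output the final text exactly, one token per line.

Answer: jmu
wolk
yuq
pwd
tcdt
afl

Derivation:
Hunk 1: at line 1 remove [vru,upztj] add [mumr,lmlkj] -> 7 lines: jmu wolk mumr lmlkj okbgz utaqa afl
Hunk 2: at line 2 remove [mumr] add [and,luhk] -> 8 lines: jmu wolk and luhk lmlkj okbgz utaqa afl
Hunk 3: at line 1 remove [and,luhk] add [yiqf] -> 7 lines: jmu wolk yiqf lmlkj okbgz utaqa afl
Hunk 4: at line 2 remove [yiqf,lmlkj,okbgz] add [cmjg] -> 5 lines: jmu wolk cmjg utaqa afl
Hunk 5: at line 1 remove [cmjg] add [dnh] -> 5 lines: jmu wolk dnh utaqa afl
Hunk 6: at line 1 remove [dnh] add [yuq,pwd] -> 6 lines: jmu wolk yuq pwd utaqa afl
Hunk 7: at line 4 remove [utaqa] add [tcdt] -> 6 lines: jmu wolk yuq pwd tcdt afl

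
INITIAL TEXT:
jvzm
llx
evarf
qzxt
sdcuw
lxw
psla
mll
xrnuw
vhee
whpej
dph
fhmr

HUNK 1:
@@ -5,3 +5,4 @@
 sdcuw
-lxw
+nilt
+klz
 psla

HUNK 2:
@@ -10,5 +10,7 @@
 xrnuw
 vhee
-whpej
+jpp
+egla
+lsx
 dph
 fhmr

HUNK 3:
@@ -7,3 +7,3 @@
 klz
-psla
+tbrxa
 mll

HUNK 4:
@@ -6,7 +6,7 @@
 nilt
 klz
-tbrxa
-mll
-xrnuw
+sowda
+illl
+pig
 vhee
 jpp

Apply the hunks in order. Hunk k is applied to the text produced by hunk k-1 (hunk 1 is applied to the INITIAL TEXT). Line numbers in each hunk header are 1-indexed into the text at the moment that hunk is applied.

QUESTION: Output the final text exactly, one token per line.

Hunk 1: at line 5 remove [lxw] add [nilt,klz] -> 14 lines: jvzm llx evarf qzxt sdcuw nilt klz psla mll xrnuw vhee whpej dph fhmr
Hunk 2: at line 10 remove [whpej] add [jpp,egla,lsx] -> 16 lines: jvzm llx evarf qzxt sdcuw nilt klz psla mll xrnuw vhee jpp egla lsx dph fhmr
Hunk 3: at line 7 remove [psla] add [tbrxa] -> 16 lines: jvzm llx evarf qzxt sdcuw nilt klz tbrxa mll xrnuw vhee jpp egla lsx dph fhmr
Hunk 4: at line 6 remove [tbrxa,mll,xrnuw] add [sowda,illl,pig] -> 16 lines: jvzm llx evarf qzxt sdcuw nilt klz sowda illl pig vhee jpp egla lsx dph fhmr

Answer: jvzm
llx
evarf
qzxt
sdcuw
nilt
klz
sowda
illl
pig
vhee
jpp
egla
lsx
dph
fhmr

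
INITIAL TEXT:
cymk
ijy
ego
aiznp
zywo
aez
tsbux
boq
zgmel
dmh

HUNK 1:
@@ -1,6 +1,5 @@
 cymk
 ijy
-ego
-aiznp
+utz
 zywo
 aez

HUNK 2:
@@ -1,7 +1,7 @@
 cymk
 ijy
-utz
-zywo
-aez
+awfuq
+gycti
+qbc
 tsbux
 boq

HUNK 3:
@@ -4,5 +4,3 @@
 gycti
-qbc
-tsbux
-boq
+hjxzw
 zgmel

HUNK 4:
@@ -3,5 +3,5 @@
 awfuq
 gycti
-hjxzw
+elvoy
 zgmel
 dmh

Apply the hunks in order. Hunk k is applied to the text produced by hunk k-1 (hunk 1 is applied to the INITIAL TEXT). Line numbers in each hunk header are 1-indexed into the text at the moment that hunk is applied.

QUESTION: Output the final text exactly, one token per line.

Answer: cymk
ijy
awfuq
gycti
elvoy
zgmel
dmh

Derivation:
Hunk 1: at line 1 remove [ego,aiznp] add [utz] -> 9 lines: cymk ijy utz zywo aez tsbux boq zgmel dmh
Hunk 2: at line 1 remove [utz,zywo,aez] add [awfuq,gycti,qbc] -> 9 lines: cymk ijy awfuq gycti qbc tsbux boq zgmel dmh
Hunk 3: at line 4 remove [qbc,tsbux,boq] add [hjxzw] -> 7 lines: cymk ijy awfuq gycti hjxzw zgmel dmh
Hunk 4: at line 3 remove [hjxzw] add [elvoy] -> 7 lines: cymk ijy awfuq gycti elvoy zgmel dmh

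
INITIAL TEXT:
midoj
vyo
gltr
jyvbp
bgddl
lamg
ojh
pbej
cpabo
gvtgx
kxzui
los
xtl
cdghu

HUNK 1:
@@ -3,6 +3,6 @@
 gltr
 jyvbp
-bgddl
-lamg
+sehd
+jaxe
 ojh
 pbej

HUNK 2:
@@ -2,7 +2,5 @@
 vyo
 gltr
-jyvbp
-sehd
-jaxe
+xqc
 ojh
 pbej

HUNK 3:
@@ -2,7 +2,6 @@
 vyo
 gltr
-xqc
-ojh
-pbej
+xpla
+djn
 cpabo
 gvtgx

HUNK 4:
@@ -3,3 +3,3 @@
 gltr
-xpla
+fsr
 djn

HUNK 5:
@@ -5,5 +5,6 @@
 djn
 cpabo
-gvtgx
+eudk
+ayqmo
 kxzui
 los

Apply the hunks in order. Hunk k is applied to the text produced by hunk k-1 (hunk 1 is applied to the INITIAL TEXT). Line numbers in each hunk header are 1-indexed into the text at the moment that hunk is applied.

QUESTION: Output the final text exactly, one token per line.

Answer: midoj
vyo
gltr
fsr
djn
cpabo
eudk
ayqmo
kxzui
los
xtl
cdghu

Derivation:
Hunk 1: at line 3 remove [bgddl,lamg] add [sehd,jaxe] -> 14 lines: midoj vyo gltr jyvbp sehd jaxe ojh pbej cpabo gvtgx kxzui los xtl cdghu
Hunk 2: at line 2 remove [jyvbp,sehd,jaxe] add [xqc] -> 12 lines: midoj vyo gltr xqc ojh pbej cpabo gvtgx kxzui los xtl cdghu
Hunk 3: at line 2 remove [xqc,ojh,pbej] add [xpla,djn] -> 11 lines: midoj vyo gltr xpla djn cpabo gvtgx kxzui los xtl cdghu
Hunk 4: at line 3 remove [xpla] add [fsr] -> 11 lines: midoj vyo gltr fsr djn cpabo gvtgx kxzui los xtl cdghu
Hunk 5: at line 5 remove [gvtgx] add [eudk,ayqmo] -> 12 lines: midoj vyo gltr fsr djn cpabo eudk ayqmo kxzui los xtl cdghu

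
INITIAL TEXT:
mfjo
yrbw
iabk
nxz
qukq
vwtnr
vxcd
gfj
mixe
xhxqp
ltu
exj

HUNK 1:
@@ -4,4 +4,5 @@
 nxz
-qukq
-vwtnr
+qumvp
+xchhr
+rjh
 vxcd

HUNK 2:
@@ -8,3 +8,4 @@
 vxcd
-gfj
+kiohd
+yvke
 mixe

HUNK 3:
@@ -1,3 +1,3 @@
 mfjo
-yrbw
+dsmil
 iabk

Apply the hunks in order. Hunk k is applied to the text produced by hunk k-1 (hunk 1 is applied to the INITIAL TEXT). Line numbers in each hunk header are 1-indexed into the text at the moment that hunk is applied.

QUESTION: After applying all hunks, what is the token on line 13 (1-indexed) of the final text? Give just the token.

Answer: ltu

Derivation:
Hunk 1: at line 4 remove [qukq,vwtnr] add [qumvp,xchhr,rjh] -> 13 lines: mfjo yrbw iabk nxz qumvp xchhr rjh vxcd gfj mixe xhxqp ltu exj
Hunk 2: at line 8 remove [gfj] add [kiohd,yvke] -> 14 lines: mfjo yrbw iabk nxz qumvp xchhr rjh vxcd kiohd yvke mixe xhxqp ltu exj
Hunk 3: at line 1 remove [yrbw] add [dsmil] -> 14 lines: mfjo dsmil iabk nxz qumvp xchhr rjh vxcd kiohd yvke mixe xhxqp ltu exj
Final line 13: ltu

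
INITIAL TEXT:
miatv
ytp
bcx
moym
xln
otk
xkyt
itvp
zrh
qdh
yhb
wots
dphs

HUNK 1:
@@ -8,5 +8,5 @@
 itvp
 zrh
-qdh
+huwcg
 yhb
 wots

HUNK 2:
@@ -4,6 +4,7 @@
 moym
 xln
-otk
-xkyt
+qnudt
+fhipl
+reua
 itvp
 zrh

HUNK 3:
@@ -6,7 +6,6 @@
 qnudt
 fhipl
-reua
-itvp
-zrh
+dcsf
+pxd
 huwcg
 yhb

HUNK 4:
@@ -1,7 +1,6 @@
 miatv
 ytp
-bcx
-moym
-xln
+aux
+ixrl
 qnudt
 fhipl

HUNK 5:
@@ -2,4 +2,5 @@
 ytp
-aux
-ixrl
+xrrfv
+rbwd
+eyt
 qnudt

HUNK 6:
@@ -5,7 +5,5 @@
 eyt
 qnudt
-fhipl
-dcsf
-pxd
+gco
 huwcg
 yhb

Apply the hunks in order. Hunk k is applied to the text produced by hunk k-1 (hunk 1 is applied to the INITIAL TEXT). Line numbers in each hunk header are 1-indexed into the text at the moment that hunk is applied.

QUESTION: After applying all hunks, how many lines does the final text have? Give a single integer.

Hunk 1: at line 8 remove [qdh] add [huwcg] -> 13 lines: miatv ytp bcx moym xln otk xkyt itvp zrh huwcg yhb wots dphs
Hunk 2: at line 4 remove [otk,xkyt] add [qnudt,fhipl,reua] -> 14 lines: miatv ytp bcx moym xln qnudt fhipl reua itvp zrh huwcg yhb wots dphs
Hunk 3: at line 6 remove [reua,itvp,zrh] add [dcsf,pxd] -> 13 lines: miatv ytp bcx moym xln qnudt fhipl dcsf pxd huwcg yhb wots dphs
Hunk 4: at line 1 remove [bcx,moym,xln] add [aux,ixrl] -> 12 lines: miatv ytp aux ixrl qnudt fhipl dcsf pxd huwcg yhb wots dphs
Hunk 5: at line 2 remove [aux,ixrl] add [xrrfv,rbwd,eyt] -> 13 lines: miatv ytp xrrfv rbwd eyt qnudt fhipl dcsf pxd huwcg yhb wots dphs
Hunk 6: at line 5 remove [fhipl,dcsf,pxd] add [gco] -> 11 lines: miatv ytp xrrfv rbwd eyt qnudt gco huwcg yhb wots dphs
Final line count: 11

Answer: 11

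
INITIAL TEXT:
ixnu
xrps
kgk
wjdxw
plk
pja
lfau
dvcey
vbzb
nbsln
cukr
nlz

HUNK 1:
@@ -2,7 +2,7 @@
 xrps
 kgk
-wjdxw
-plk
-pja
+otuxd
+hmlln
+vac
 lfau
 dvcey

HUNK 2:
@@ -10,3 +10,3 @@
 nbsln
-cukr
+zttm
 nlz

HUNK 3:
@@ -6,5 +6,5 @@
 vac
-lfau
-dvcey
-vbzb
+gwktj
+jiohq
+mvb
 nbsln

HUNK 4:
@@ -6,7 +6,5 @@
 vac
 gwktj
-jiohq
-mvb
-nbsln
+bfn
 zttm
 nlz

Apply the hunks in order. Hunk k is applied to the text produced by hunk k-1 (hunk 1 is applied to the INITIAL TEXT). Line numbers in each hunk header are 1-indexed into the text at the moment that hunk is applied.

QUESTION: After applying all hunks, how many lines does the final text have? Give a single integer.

Hunk 1: at line 2 remove [wjdxw,plk,pja] add [otuxd,hmlln,vac] -> 12 lines: ixnu xrps kgk otuxd hmlln vac lfau dvcey vbzb nbsln cukr nlz
Hunk 2: at line 10 remove [cukr] add [zttm] -> 12 lines: ixnu xrps kgk otuxd hmlln vac lfau dvcey vbzb nbsln zttm nlz
Hunk 3: at line 6 remove [lfau,dvcey,vbzb] add [gwktj,jiohq,mvb] -> 12 lines: ixnu xrps kgk otuxd hmlln vac gwktj jiohq mvb nbsln zttm nlz
Hunk 4: at line 6 remove [jiohq,mvb,nbsln] add [bfn] -> 10 lines: ixnu xrps kgk otuxd hmlln vac gwktj bfn zttm nlz
Final line count: 10

Answer: 10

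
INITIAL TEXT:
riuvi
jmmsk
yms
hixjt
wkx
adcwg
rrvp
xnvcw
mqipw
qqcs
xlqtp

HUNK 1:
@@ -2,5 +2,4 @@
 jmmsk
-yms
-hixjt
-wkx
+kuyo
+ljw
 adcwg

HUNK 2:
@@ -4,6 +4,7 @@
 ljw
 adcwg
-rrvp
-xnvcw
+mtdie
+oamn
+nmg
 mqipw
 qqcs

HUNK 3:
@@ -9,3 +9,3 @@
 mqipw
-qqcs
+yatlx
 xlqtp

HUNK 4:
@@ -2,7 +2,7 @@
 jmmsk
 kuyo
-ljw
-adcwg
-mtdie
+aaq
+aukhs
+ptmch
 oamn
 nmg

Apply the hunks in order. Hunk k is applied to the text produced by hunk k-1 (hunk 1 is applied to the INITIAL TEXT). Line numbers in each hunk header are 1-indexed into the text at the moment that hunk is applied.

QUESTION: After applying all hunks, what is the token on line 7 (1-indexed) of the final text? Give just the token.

Hunk 1: at line 2 remove [yms,hixjt,wkx] add [kuyo,ljw] -> 10 lines: riuvi jmmsk kuyo ljw adcwg rrvp xnvcw mqipw qqcs xlqtp
Hunk 2: at line 4 remove [rrvp,xnvcw] add [mtdie,oamn,nmg] -> 11 lines: riuvi jmmsk kuyo ljw adcwg mtdie oamn nmg mqipw qqcs xlqtp
Hunk 3: at line 9 remove [qqcs] add [yatlx] -> 11 lines: riuvi jmmsk kuyo ljw adcwg mtdie oamn nmg mqipw yatlx xlqtp
Hunk 4: at line 2 remove [ljw,adcwg,mtdie] add [aaq,aukhs,ptmch] -> 11 lines: riuvi jmmsk kuyo aaq aukhs ptmch oamn nmg mqipw yatlx xlqtp
Final line 7: oamn

Answer: oamn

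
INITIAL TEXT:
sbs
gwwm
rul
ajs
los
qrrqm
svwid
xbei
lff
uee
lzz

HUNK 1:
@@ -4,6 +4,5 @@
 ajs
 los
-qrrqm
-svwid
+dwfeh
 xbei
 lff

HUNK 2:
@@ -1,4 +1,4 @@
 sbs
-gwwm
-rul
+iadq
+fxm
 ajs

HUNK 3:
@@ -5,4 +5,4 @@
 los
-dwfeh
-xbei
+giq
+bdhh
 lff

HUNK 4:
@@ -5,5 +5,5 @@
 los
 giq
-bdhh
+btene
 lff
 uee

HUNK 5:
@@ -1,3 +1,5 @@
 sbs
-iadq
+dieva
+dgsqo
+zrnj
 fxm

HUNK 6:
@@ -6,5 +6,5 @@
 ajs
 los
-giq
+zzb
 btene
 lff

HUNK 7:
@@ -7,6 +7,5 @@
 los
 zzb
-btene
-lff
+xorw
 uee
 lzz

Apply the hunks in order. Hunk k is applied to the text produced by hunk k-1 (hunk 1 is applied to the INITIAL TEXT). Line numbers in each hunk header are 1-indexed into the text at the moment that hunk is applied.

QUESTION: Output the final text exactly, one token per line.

Hunk 1: at line 4 remove [qrrqm,svwid] add [dwfeh] -> 10 lines: sbs gwwm rul ajs los dwfeh xbei lff uee lzz
Hunk 2: at line 1 remove [gwwm,rul] add [iadq,fxm] -> 10 lines: sbs iadq fxm ajs los dwfeh xbei lff uee lzz
Hunk 3: at line 5 remove [dwfeh,xbei] add [giq,bdhh] -> 10 lines: sbs iadq fxm ajs los giq bdhh lff uee lzz
Hunk 4: at line 5 remove [bdhh] add [btene] -> 10 lines: sbs iadq fxm ajs los giq btene lff uee lzz
Hunk 5: at line 1 remove [iadq] add [dieva,dgsqo,zrnj] -> 12 lines: sbs dieva dgsqo zrnj fxm ajs los giq btene lff uee lzz
Hunk 6: at line 6 remove [giq] add [zzb] -> 12 lines: sbs dieva dgsqo zrnj fxm ajs los zzb btene lff uee lzz
Hunk 7: at line 7 remove [btene,lff] add [xorw] -> 11 lines: sbs dieva dgsqo zrnj fxm ajs los zzb xorw uee lzz

Answer: sbs
dieva
dgsqo
zrnj
fxm
ajs
los
zzb
xorw
uee
lzz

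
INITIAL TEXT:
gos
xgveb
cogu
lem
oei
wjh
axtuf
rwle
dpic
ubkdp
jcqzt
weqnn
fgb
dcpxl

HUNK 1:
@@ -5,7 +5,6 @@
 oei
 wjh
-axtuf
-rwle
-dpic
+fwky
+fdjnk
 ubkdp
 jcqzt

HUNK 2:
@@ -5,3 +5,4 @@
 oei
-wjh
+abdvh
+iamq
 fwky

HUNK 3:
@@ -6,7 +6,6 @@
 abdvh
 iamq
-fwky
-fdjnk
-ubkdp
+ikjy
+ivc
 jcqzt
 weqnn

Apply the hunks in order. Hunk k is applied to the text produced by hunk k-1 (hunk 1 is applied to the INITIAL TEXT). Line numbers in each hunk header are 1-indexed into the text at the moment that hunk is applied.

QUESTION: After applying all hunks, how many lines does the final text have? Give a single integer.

Answer: 13

Derivation:
Hunk 1: at line 5 remove [axtuf,rwle,dpic] add [fwky,fdjnk] -> 13 lines: gos xgveb cogu lem oei wjh fwky fdjnk ubkdp jcqzt weqnn fgb dcpxl
Hunk 2: at line 5 remove [wjh] add [abdvh,iamq] -> 14 lines: gos xgveb cogu lem oei abdvh iamq fwky fdjnk ubkdp jcqzt weqnn fgb dcpxl
Hunk 3: at line 6 remove [fwky,fdjnk,ubkdp] add [ikjy,ivc] -> 13 lines: gos xgveb cogu lem oei abdvh iamq ikjy ivc jcqzt weqnn fgb dcpxl
Final line count: 13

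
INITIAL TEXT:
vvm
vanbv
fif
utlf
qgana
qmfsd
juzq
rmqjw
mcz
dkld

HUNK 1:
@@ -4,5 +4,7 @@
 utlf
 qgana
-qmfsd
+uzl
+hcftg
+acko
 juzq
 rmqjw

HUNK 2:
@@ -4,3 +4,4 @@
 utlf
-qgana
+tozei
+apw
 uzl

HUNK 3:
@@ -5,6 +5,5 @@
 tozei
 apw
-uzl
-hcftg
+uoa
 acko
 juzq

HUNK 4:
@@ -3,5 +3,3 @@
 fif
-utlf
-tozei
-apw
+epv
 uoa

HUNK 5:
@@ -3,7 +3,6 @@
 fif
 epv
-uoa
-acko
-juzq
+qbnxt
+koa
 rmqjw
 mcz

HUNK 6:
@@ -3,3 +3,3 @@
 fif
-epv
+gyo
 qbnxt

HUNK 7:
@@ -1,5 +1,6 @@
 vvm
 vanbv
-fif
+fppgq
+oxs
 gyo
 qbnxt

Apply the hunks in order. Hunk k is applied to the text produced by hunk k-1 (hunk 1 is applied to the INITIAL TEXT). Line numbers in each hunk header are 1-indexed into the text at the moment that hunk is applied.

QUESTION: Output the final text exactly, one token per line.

Answer: vvm
vanbv
fppgq
oxs
gyo
qbnxt
koa
rmqjw
mcz
dkld

Derivation:
Hunk 1: at line 4 remove [qmfsd] add [uzl,hcftg,acko] -> 12 lines: vvm vanbv fif utlf qgana uzl hcftg acko juzq rmqjw mcz dkld
Hunk 2: at line 4 remove [qgana] add [tozei,apw] -> 13 lines: vvm vanbv fif utlf tozei apw uzl hcftg acko juzq rmqjw mcz dkld
Hunk 3: at line 5 remove [uzl,hcftg] add [uoa] -> 12 lines: vvm vanbv fif utlf tozei apw uoa acko juzq rmqjw mcz dkld
Hunk 4: at line 3 remove [utlf,tozei,apw] add [epv] -> 10 lines: vvm vanbv fif epv uoa acko juzq rmqjw mcz dkld
Hunk 5: at line 3 remove [uoa,acko,juzq] add [qbnxt,koa] -> 9 lines: vvm vanbv fif epv qbnxt koa rmqjw mcz dkld
Hunk 6: at line 3 remove [epv] add [gyo] -> 9 lines: vvm vanbv fif gyo qbnxt koa rmqjw mcz dkld
Hunk 7: at line 1 remove [fif] add [fppgq,oxs] -> 10 lines: vvm vanbv fppgq oxs gyo qbnxt koa rmqjw mcz dkld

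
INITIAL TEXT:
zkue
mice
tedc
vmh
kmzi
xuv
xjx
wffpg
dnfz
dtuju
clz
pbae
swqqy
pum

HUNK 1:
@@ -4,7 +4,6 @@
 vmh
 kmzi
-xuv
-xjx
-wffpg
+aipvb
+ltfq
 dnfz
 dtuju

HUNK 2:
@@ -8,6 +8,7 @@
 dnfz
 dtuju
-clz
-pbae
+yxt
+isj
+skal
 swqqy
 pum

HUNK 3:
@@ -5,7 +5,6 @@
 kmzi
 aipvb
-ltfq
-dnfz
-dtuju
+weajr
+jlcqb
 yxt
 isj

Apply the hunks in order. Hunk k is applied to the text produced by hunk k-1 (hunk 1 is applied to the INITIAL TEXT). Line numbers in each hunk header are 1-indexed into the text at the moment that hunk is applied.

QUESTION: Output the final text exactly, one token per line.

Answer: zkue
mice
tedc
vmh
kmzi
aipvb
weajr
jlcqb
yxt
isj
skal
swqqy
pum

Derivation:
Hunk 1: at line 4 remove [xuv,xjx,wffpg] add [aipvb,ltfq] -> 13 lines: zkue mice tedc vmh kmzi aipvb ltfq dnfz dtuju clz pbae swqqy pum
Hunk 2: at line 8 remove [clz,pbae] add [yxt,isj,skal] -> 14 lines: zkue mice tedc vmh kmzi aipvb ltfq dnfz dtuju yxt isj skal swqqy pum
Hunk 3: at line 5 remove [ltfq,dnfz,dtuju] add [weajr,jlcqb] -> 13 lines: zkue mice tedc vmh kmzi aipvb weajr jlcqb yxt isj skal swqqy pum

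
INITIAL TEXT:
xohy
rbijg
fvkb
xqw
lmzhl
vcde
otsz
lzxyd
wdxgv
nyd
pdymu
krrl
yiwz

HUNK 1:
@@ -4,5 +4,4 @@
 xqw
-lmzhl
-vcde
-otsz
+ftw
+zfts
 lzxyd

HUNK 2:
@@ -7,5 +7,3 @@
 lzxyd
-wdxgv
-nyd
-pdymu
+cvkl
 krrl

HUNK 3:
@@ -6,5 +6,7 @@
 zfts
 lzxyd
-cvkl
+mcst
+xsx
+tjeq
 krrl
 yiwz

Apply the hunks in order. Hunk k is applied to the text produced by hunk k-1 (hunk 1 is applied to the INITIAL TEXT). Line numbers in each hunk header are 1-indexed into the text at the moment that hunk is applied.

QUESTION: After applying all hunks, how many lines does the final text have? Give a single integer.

Answer: 12

Derivation:
Hunk 1: at line 4 remove [lmzhl,vcde,otsz] add [ftw,zfts] -> 12 lines: xohy rbijg fvkb xqw ftw zfts lzxyd wdxgv nyd pdymu krrl yiwz
Hunk 2: at line 7 remove [wdxgv,nyd,pdymu] add [cvkl] -> 10 lines: xohy rbijg fvkb xqw ftw zfts lzxyd cvkl krrl yiwz
Hunk 3: at line 6 remove [cvkl] add [mcst,xsx,tjeq] -> 12 lines: xohy rbijg fvkb xqw ftw zfts lzxyd mcst xsx tjeq krrl yiwz
Final line count: 12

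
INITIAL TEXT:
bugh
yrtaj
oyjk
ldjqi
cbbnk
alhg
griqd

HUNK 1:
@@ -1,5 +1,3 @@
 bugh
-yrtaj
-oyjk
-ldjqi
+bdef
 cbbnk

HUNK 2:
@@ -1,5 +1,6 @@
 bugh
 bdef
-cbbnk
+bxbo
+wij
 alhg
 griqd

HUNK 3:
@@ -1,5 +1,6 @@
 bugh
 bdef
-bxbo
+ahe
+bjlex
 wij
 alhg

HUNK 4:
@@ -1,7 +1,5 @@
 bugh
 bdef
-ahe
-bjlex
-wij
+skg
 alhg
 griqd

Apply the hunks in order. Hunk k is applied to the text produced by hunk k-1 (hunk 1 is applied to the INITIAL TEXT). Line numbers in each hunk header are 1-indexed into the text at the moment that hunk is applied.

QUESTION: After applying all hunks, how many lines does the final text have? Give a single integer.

Hunk 1: at line 1 remove [yrtaj,oyjk,ldjqi] add [bdef] -> 5 lines: bugh bdef cbbnk alhg griqd
Hunk 2: at line 1 remove [cbbnk] add [bxbo,wij] -> 6 lines: bugh bdef bxbo wij alhg griqd
Hunk 3: at line 1 remove [bxbo] add [ahe,bjlex] -> 7 lines: bugh bdef ahe bjlex wij alhg griqd
Hunk 4: at line 1 remove [ahe,bjlex,wij] add [skg] -> 5 lines: bugh bdef skg alhg griqd
Final line count: 5

Answer: 5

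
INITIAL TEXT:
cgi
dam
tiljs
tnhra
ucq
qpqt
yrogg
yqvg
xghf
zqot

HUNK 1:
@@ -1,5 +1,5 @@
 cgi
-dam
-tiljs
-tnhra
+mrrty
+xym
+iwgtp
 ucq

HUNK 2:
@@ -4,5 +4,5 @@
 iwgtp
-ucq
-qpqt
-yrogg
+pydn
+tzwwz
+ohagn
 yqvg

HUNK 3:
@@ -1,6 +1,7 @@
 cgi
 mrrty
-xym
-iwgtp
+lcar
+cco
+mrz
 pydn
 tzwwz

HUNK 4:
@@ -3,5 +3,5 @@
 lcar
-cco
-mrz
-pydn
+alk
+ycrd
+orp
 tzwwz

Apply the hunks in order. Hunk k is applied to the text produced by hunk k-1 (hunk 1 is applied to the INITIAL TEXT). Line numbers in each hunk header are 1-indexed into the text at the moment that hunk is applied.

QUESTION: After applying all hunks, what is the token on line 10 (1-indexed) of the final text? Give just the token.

Hunk 1: at line 1 remove [dam,tiljs,tnhra] add [mrrty,xym,iwgtp] -> 10 lines: cgi mrrty xym iwgtp ucq qpqt yrogg yqvg xghf zqot
Hunk 2: at line 4 remove [ucq,qpqt,yrogg] add [pydn,tzwwz,ohagn] -> 10 lines: cgi mrrty xym iwgtp pydn tzwwz ohagn yqvg xghf zqot
Hunk 3: at line 1 remove [xym,iwgtp] add [lcar,cco,mrz] -> 11 lines: cgi mrrty lcar cco mrz pydn tzwwz ohagn yqvg xghf zqot
Hunk 4: at line 3 remove [cco,mrz,pydn] add [alk,ycrd,orp] -> 11 lines: cgi mrrty lcar alk ycrd orp tzwwz ohagn yqvg xghf zqot
Final line 10: xghf

Answer: xghf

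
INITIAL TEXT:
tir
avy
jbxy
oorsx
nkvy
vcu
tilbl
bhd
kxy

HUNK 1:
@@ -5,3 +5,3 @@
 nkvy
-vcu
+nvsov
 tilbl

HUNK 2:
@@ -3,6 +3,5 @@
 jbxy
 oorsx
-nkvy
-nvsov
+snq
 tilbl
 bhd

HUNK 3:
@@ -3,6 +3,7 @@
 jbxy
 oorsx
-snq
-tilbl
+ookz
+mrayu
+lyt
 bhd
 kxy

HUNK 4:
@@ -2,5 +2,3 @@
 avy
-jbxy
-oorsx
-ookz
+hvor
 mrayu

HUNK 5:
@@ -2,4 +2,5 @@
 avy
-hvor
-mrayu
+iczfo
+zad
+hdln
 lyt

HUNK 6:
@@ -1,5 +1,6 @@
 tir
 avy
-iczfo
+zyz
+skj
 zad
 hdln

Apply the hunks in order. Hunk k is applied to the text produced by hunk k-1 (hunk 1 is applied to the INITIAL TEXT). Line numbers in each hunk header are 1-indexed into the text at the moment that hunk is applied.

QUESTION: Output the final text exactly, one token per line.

Answer: tir
avy
zyz
skj
zad
hdln
lyt
bhd
kxy

Derivation:
Hunk 1: at line 5 remove [vcu] add [nvsov] -> 9 lines: tir avy jbxy oorsx nkvy nvsov tilbl bhd kxy
Hunk 2: at line 3 remove [nkvy,nvsov] add [snq] -> 8 lines: tir avy jbxy oorsx snq tilbl bhd kxy
Hunk 3: at line 3 remove [snq,tilbl] add [ookz,mrayu,lyt] -> 9 lines: tir avy jbxy oorsx ookz mrayu lyt bhd kxy
Hunk 4: at line 2 remove [jbxy,oorsx,ookz] add [hvor] -> 7 lines: tir avy hvor mrayu lyt bhd kxy
Hunk 5: at line 2 remove [hvor,mrayu] add [iczfo,zad,hdln] -> 8 lines: tir avy iczfo zad hdln lyt bhd kxy
Hunk 6: at line 1 remove [iczfo] add [zyz,skj] -> 9 lines: tir avy zyz skj zad hdln lyt bhd kxy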